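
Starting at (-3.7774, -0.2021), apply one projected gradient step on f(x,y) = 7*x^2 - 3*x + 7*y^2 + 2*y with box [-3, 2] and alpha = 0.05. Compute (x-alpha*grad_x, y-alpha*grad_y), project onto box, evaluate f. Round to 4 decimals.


Step 1: Compute gradient at (-3.7774, -0.2021).
grad_x = 2*7*-3.7774 - 3 = -55.8836
grad_y = 2*7*-0.2021 + 2 = -0.8294
Step 2: Gradient step.
x_raw = -3.7774 - 0.05*-55.8836 = -0.9832
y_raw = -0.2021 - 0.05*-0.8294 = -0.1606
Step 3: Project onto [-3, 2].
x_proj = clip(-0.9832) = -0.9832
y_proj = clip(-0.1606) = -0.1606
Step 4: Evaluate f.
f(-0.9832, -0.1606) = 9.5761


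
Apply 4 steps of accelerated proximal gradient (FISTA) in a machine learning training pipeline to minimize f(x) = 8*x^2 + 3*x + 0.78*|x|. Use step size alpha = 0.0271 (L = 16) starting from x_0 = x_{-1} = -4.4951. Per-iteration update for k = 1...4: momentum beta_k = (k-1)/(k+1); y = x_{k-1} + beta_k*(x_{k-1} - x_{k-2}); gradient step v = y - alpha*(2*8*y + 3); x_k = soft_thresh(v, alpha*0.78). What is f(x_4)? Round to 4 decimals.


FISTA on f(x) = 8*x^2 + 3*x + 0.78*|x|
L = 16, alpha = 0.0271
Iteration 1: beta = 0.0, y = -4.4951 + 0.0*(-4.4951 + 4.4951) = -4.4951
  grad(y) = -68.9216, v = y - alpha*grad = -2.6273
  prox(v) = soft_thresh(-2.6273, 0.0211) = -2.6062
Iteration 2: beta = 0.3333, y = -2.6062 + 0.3333*(-2.6062 + 4.4951) = -1.9765
  grad(y) = -28.6248, v = y - alpha*grad = -1.2008
  prox(v) = soft_thresh(-1.2008, 0.0211) = -1.1797
Iteration 3: beta = 0.5, y = -1.1797 + 0.5*(-1.1797 + 2.6062) = -0.4664
  grad(y) = -4.4628, v = y - alpha*grad = -0.3455
  prox(v) = soft_thresh(-0.3455, 0.0211) = -0.3243
Iteration 4: beta = 0.6, y = -0.3243 + 0.6*(-0.3243 + 1.1797) = 0.1889
  grad(y) = 6.0217, v = y - alpha*grad = 0.0257
  prox(v) = soft_thresh(0.0257, 0.0211) = 0.0045
f(x_4) = 8*0.0045^2 + 3*0.0045 + 0.78*|0.0045| = 0.0173


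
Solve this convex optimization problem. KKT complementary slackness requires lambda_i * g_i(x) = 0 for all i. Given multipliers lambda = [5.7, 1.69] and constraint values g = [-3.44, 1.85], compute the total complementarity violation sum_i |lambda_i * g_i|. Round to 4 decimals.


KKT complementary slackness check:
lambda_1 * g_1 = 5.7 * -3.44 = -19.608
lambda_2 * g_2 = 1.69 * 1.85 = 3.1265
Total violation = 19.608 + 3.1265 = 22.7345


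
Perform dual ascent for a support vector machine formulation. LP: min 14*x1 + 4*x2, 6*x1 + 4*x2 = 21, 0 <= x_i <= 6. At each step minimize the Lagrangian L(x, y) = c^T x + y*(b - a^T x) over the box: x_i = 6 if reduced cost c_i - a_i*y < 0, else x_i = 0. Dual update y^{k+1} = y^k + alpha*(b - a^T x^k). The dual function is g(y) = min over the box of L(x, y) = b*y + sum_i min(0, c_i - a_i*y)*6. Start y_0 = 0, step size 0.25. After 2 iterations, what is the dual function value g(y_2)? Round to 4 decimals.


Dual ascent for LP: min 14*x1 + 4*x2, 6*x1 + 4*x2 = 21, 0 <= x_i <= 6
Step 1: y^k = 0.0, reduced costs: (14.0, 4.0)
  x^k = (0.0, 0.0), subgradient = b - a^T x = 21.0
  y^{k+1} = 0.0 + 0.25*21.0 = 5.25
Step 2: y^k = 5.25, reduced costs: (-17.5, -17.0)
  x^k = (6.0, 6.0), subgradient = b - a^T x = -39.0
  y^{k+1} = 5.25 + 0.25*-39.0 = -4.5
Dual objective at y_2 = -4.5: reduced costs (41.0, 22.0), box minimizer x = (0.0, 0.0)
g(y_2) = b*y + (c1 - a1*y)*x1 + (c2 - a2*y)*x2 = 21*(-4.5) + 41.0*0.0 + 22.0*0.0 = -94.5 + 0.0 + 0.0 = -94.5


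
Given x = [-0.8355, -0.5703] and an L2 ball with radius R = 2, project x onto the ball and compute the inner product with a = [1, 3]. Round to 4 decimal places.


Step 1: Compute ||x|| (intermediates to 6 decimals).
||x|| = sqrt((-0.8355)^2 + (-0.5703)^2) = 1.011584
Step 2: Project.
Since ||x|| <= R, proj = x (no scaling needed).
proj(x) = [-0.8355, -0.5703]
Step 3: Dot product.
a^T * proj(x) = 1*(-0.8355) + 3*(-0.5703) = -2.5464


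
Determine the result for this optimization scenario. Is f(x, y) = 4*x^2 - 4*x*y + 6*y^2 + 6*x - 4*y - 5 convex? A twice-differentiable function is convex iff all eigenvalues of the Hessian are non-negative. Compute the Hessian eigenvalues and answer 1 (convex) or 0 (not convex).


The Hessian of f(x,y) = 4*x^2 - 4*x*y + 6*y^2 + 6*x - 4*y - 5 is:
H = [[8, -4], [-4, 12]]
Trace = 8 + 12 = 20
Determinant = 8*12 - (-4)^2 = 80
Discriminant = (20)^2 - 4*80 = 80.0
Eigenvalues: lambda_1 = 5.5279, lambda_2 = 14.4721
The function is convex.

1


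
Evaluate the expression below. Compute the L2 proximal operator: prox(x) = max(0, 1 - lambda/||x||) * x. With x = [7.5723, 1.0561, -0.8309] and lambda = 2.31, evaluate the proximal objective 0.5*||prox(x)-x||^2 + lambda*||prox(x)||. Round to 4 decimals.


Step 1: Compute ||x||.
||x|| = 7.6906
Step 2: Compute scaling factor.
scale = max(0, 1 - 2.31/7.6906) = 0.6996
Step 3: prox(x) = [5.2978, 0.7389, -0.5813]
||prox(x)|| = 5.3806
Step 4: Proximal objective.
0.5*||prox-x||^2 = 2.6681
lambda*||prox|| = 12.4292
Total = 15.0973


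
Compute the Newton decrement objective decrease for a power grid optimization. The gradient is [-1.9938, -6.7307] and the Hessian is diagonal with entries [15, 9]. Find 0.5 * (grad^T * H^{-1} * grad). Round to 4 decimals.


Step 1: H is diagonal, so H^(-1) * g = [-0.1329, -0.7479].
Step 2: g^T H^(-1) g = sum_i g_i^2 / H_ii
  = (-1.9938)^2/15 + (-6.7307)^2/9
  = 0.265 + 5.0336 = 5.2986
Step 3: Objective decrease = 0.5 * g^T H^(-1) g = 2.6493


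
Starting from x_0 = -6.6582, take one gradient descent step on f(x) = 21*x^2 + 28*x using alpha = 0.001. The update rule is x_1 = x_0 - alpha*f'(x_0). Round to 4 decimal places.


We compute the gradient at x_0 and apply the update.
f'(x) = 42*x + 28
f'(-6.6582) = 42*-6.6582 + 28 = -251.6444
x_1 = -6.6582 - 0.001*-251.6444 = -6.4066


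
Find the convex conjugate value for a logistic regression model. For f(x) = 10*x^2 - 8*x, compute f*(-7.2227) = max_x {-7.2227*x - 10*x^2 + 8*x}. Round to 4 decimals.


f*(y) = sup_x {y*x - a*x^2 - b*x} = sup_x {(y-b)*x - a*x^2}
FOC: (y - b) - 2a*x = 0 => x* = (y - b)/(2a)
x* = (-7.2227 + 8)/(2*10) = 0.0389
f*(-7.2227) = (y-b)^2/(4a) = (-7.2227 + 8)^2/(4*10)
= 0.6042/40 = 0.0151


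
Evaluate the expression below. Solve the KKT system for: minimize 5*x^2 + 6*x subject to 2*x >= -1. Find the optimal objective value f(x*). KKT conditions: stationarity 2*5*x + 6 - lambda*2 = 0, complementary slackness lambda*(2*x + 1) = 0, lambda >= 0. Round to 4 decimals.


Step 1: Try lambda = 0 (constraint inactive).
x_unc = -6/(2*5) = -0.6
Check: 2*-0.6 = -1.2 < -1 -- violated!
Step 2: Constraint must be active: 2*x = -1
x* = -1/2 = -0.5
lambda = (2*5*(-0.5) + 6)/2 = 0.5
Step 3: Compute optimal value.
f(x*) = 5*(-0.5)^2 + 6*(-0.5) = -1.75


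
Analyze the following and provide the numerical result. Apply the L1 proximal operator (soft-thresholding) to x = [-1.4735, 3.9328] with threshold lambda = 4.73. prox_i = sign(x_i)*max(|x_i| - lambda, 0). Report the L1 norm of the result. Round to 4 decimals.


Soft-thresholding with lambda = 4.73:
prox(-1.4735) = sign(-1.4735)*max(|-1.4735| - 4.73, 0) = 0.0
prox(3.9328) = sign(3.9328)*max(|3.9328| - 4.73, 0) = 0.0
prox(x) = [0.0, 0.0]
||prox(x)||_1 = 0.0 + 0.0 = 0.0


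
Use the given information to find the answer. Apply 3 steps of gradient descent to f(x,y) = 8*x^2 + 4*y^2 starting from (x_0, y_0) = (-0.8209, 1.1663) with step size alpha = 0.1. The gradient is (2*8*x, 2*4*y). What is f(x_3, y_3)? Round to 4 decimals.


Gradient descent on f(x,y) = 8*x^2 + 4*y^2.
Starting point: (-0.8209, 1.1663), alpha = 0.1
Step 1: grad_x = 2*8*-0.8209 = -13.1344, grad_y = 2*4*1.1663 = 9.3304
  x_1 = -0.8209 - 0.1*-13.1344 = 0.4925
  y_1 = 1.1663 - 0.1*9.3304 = 0.2333
Step 2: grad_x = 2*8*0.4925 = 7.8806, grad_y = 2*4*0.2333 = 1.8661
  x_2 = 0.4925 - 0.1*7.8806 = -0.2955
  y_2 = 0.2333 - 0.1*1.8661 = 0.0467
Step 3: grad_x = 2*8*-0.2955 = -4.7284, grad_y = 2*4*0.0467 = 0.3732
  x_3 = -0.2955 - 0.1*-4.7284 = 0.1773
  y_3 = 0.0467 - 0.1*0.3732 = 0.0093
f(0.1773, 0.0093) = 8*0.1773^2 + 4*0.0093^2 = 0.2519


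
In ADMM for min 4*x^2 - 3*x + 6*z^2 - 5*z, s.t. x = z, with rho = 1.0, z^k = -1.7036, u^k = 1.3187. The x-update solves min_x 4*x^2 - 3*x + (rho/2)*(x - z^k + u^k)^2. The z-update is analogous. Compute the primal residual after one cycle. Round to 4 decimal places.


ADMM iteration with rho = 1.0, z^k = -1.7036, u^k = 1.3187
Step 1: x-update.
Minimize 4*x^2 - 3*x + (1.0/2)*(x + 1.7036 + 1.3187)^2
FOC: (2*4 + 1.0)*x = 3 + 1.0*(-1.7036 - 1.3187)
x^{k+1} = -0.0025
Step 2: z-update.
Minimize 6*z^2 - 5*z + (1.0/2)*(-0.0025 - z + 1.3187)^2
FOC: (2*6 + 1.0)*z = 5 + 1.0*(-0.0025 + 1.3187)
z^{k+1} = 0.4859
Step 3: u-update.
u^{k+1} = 1.3187 - 0.0025 - 0.4859 = 0.8304
Step 4: Primal residual = |-0.0025 - 0.4859| = 0.4883


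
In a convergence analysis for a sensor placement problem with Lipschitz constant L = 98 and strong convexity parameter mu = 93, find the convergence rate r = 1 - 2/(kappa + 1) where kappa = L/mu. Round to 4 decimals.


Step 1: Compute the condition number.
kappa = L/mu = 98/93 = 1.0538
Step 2: Compute the convergence rate.
r = 1 - 2/(kappa + 1) = 1 - 2*mu/(L + mu) = (L - mu)/(L + mu) = 5/191 = 0.0262


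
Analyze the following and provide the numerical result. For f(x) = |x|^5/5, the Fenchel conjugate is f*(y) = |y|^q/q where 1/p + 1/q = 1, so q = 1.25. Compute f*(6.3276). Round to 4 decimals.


The conjugate exponent q satisfies 1/p + 1/q = 1.
p = 5, so q = 5/(5 - 1) = 1.25
|y|^q = 6.3276^1.25 = 10.0357
f*(6.3276) = 10.0357 / 1.25 = 8.0286


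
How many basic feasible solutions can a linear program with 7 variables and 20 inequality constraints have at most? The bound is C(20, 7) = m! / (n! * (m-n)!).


Each vertex corresponds to some choice of n active constraints out of m, so the number of vertices is at most C(m, n) = m! / (n!(m-n)!).
m = 20, n = 7
Numerator: 20 * 19 * 18 * 17 * 16 * 15 * 14
Denominator: 7! = 5040
C(20, 7) = 77520


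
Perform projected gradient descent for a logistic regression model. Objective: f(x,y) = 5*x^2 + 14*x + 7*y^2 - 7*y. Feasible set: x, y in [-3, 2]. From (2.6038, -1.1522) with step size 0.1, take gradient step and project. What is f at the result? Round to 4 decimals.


Step 1: Compute gradient at (2.6038, -1.1522).
grad_x = 2*5*2.6038 + 14 = 40.038
grad_y = 2*7*-1.1522 - 7 = -23.1308
Step 2: Gradient step.
x_raw = 2.6038 - 0.1*40.038 = -1.4
y_raw = -1.1522 - 0.1*-23.1308 = 1.1609
Step 3: Project onto [-3, 2].
x_proj = clip(-1.4) = -1.4
y_proj = clip(1.1609) = 1.1609
Step 4: Evaluate f.
f(-1.4, 1.1609) = -8.4927


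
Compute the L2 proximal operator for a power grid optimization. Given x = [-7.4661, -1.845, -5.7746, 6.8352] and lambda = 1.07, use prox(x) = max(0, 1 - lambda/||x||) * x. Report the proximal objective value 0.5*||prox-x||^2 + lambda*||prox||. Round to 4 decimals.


Step 1: Compute ||x||.
||x|| = 11.7988
Step 2: Compute scaling factor.
scale = max(0, 1 - 1.07/11.7988) = 0.9093
Step 3: prox(x) = [-6.789, -1.6777, -5.2509, 6.2153]
||prox(x)|| = 10.7288
Step 4: Proximal objective.
0.5*||prox-x||^2 = 0.5725
lambda*||prox|| = 11.4798
Total = 12.0523


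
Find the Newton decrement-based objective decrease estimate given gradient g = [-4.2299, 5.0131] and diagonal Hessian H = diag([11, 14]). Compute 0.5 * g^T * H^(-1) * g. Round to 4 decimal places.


Step 1: H is diagonal, so H^(-1) * g = [-0.3845, 0.3581].
Step 2: g^T H^(-1) g = sum_i g_i^2 / H_ii
  = (-4.2299)^2/11 + (5.0131)^2/14
  = 1.6266 + 1.7951 = 3.4216
Step 3: Objective decrease = 0.5 * g^T H^(-1) g = 1.7108


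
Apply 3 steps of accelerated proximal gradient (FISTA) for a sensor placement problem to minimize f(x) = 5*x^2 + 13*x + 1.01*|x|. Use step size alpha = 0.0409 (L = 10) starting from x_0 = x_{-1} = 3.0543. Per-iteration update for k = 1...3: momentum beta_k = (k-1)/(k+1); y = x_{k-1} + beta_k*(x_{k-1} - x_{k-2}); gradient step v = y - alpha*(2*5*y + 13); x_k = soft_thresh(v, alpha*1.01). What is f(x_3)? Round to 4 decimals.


FISTA on f(x) = 5*x^2 + 13*x + 1.01*|x|
L = 10, alpha = 0.0409
Iteration 1: beta = 0.0, y = 3.0543 + 0.0*(3.0543 - 3.0543) = 3.0543
  grad(y) = 43.543, v = y - alpha*grad = 1.2734
  prox(v) = soft_thresh(1.2734, 0.0413) = 1.2321
Iteration 2: beta = 0.3333, y = 1.2321 + 0.3333*(1.2321 - 3.0543) = 0.6247
  grad(y) = 19.2468, v = y - alpha*grad = -0.1625
  prox(v) = soft_thresh(-0.1625, 0.0413) = -0.1212
Iteration 3: beta = 0.5, y = -0.1212 + 0.5*(-0.1212 - 1.2321) = -0.7979
  grad(y) = 5.0215, v = y - alpha*grad = -1.0032
  prox(v) = soft_thresh(-1.0032, 0.0413) = -0.9619
f(x_3) = 5*(-0.9619)^2 + 13*(-0.9619) + 1.01*|-0.9619| = -6.907


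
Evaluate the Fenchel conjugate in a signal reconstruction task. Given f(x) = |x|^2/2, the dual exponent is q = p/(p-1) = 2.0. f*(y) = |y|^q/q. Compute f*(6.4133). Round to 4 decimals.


The conjugate exponent q satisfies 1/p + 1/q = 1.
p = 2, so q = 2/(2 - 1) = 2.0
|y|^q = 6.4133^2.0 = 41.1304
f*(6.4133) = 41.1304 / 2.0 = 20.5652


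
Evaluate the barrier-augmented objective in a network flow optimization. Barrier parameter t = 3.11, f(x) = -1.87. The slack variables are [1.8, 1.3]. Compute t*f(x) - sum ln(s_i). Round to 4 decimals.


Step 1: Compute log-barrier.
ln values: [0.5878, 0.2624]
phi = -(0.5878 + 0.2624) = -0.8502
Step 2: Compute augmented objective.
t*f(x) = 3.11*-1.87 = -5.8157
Total = -5.8157 - 0.8502 = -6.6659


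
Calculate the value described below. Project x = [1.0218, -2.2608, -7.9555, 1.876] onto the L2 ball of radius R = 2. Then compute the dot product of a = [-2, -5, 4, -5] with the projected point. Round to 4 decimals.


Step 1: Compute ||x|| (intermediates to 6 decimals).
||x|| = sqrt(1.0218^2 + (-2.2608)^2 + (-7.9555)^2 + 1.876^2) = 8.541935
Step 2: Project.
Since ||x|| > R, scale = R/||x|| = 2/8.541935 = 0.234139, proj(x) = scale * x
proj(x) = [0.239243, -0.529341, -1.862693, 0.439245]
Step 3: Dot product.
a^T * proj(x) = -2*0.239243 - 5*(-0.529341) + 4*(-1.862693) - 5*0.439245 = -7.4788


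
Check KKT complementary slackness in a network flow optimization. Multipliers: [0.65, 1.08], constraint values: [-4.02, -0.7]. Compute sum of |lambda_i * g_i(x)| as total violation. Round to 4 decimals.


KKT complementary slackness check:
lambda_1 * g_1 = 0.65 * -4.02 = -2.613
lambda_2 * g_2 = 1.08 * -0.7 = -0.756
Total violation = 2.613 + 0.756 = 3.369


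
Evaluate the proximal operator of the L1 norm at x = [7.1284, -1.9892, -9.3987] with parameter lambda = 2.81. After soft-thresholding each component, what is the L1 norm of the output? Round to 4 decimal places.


Soft-thresholding with lambda = 2.81:
prox(7.1284) = sign(7.1284)*max(|7.1284| - 2.81, 0) = 4.3184
prox(-1.9892) = sign(-1.9892)*max(|-1.9892| - 2.81, 0) = 0.0
prox(-9.3987) = sign(-9.3987)*max(|-9.3987| - 2.81, 0) = -6.5887
prox(x) = [4.3184, 0.0, -6.5887]
||prox(x)||_1 = 4.3184 + 0.0 + 6.5887 = 10.9071


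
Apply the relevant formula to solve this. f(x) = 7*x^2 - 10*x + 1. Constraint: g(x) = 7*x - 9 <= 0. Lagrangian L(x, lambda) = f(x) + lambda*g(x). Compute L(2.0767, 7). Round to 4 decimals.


Step 1: Evaluate f(x).
f(2.0767) = 7*2.0767^2 - 10*2.0767 + 1 = 10.4218
Step 2: Evaluate g(x).
g(2.0767) = 7*2.0767 - 9 = 5.5369
Step 3: Compute Lagrangian.
L = 10.4218 + 7*5.5369 = 49.1801


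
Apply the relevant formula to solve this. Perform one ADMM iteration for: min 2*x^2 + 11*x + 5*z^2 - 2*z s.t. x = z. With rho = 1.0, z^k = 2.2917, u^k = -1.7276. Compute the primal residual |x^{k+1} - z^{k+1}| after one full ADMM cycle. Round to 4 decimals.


ADMM iteration with rho = 1.0, z^k = 2.2917, u^k = -1.7276
Step 1: x-update.
Minimize 2*x^2 + 11*x + (1.0/2)*(x - 2.2917 - 1.7276)^2
FOC: (2*2 + 1.0)*x = -11 + 1.0*(2.2917 + 1.7276)
x^{k+1} = -1.3961
Step 2: z-update.
Minimize 5*z^2 - 2*z + (1.0/2)*(-1.3961 - z - 1.7276)^2
FOC: (2*5 + 1.0)*z = 2 + 1.0*(-1.3961 - 1.7276)
z^{k+1} = -0.1022
Step 3: u-update.
u^{k+1} = -1.7276 - 1.3961 + 0.1022 = -3.0216
Step 4: Primal residual = |-1.3961 + 0.1022| = 1.294


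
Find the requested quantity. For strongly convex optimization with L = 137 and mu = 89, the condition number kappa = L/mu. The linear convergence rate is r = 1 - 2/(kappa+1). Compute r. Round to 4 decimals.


Step 1: Compute the condition number.
kappa = L/mu = 137/89 = 1.5393
Step 2: Compute the convergence rate.
r = 1 - 2/(kappa + 1) = 1 - 2*mu/(L + mu) = (L - mu)/(L + mu) = 48/226 = 0.2124


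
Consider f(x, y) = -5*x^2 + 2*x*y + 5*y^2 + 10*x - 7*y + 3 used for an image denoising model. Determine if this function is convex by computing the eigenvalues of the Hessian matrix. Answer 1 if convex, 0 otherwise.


The Hessian of f(x,y) = -5*x^2 + 2*x*y + 5*y^2 + 10*x - 7*y + 3 is:
H = [[-10, 2], [2, 10]]
Trace = -10 + 10 = 0
Determinant = -10*10 - (2)^2 = -104
Discriminant = (0)^2 - 4*-104 = 416.0
Eigenvalues: lambda_1 = -10.198, lambda_2 = 10.198
The function is not convex.

0


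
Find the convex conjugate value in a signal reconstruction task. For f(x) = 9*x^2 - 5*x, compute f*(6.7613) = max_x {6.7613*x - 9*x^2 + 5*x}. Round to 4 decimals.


f*(y) = sup_x {y*x - a*x^2 - b*x} = sup_x {(y-b)*x - a*x^2}
FOC: (y - b) - 2a*x = 0 => x* = (y - b)/(2a)
x* = (6.7613 + 5)/(2*9) = 0.6534
f*(6.7613) = (y-b)^2/(4a) = (6.7613 + 5)^2/(4*9)
= 138.3282/36 = 3.8424


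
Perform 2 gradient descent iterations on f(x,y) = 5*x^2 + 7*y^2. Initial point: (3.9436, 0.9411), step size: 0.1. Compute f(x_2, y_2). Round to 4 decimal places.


Gradient descent on f(x,y) = 5*x^2 + 7*y^2.
Starting point: (3.9436, 0.9411), alpha = 0.1
Step 1: grad_x = 2*5*3.9436 = 39.436, grad_y = 2*7*0.9411 = 13.1754
  x_1 = 3.9436 - 0.1*39.436 = 0.0
  y_1 = 0.9411 - 0.1*13.1754 = -0.3764
Step 2: grad_x = 2*5*0.0 = 0.0, grad_y = 2*7*-0.3764 = -5.2702
  x_2 = 0.0 - 0.1*0.0 = 0.0
  y_2 = -0.3764 - 0.1*-5.2702 = 0.1506
f(0.0, 0.1506) = 5*0.0^2 + 7*0.1506^2 = 0.1587


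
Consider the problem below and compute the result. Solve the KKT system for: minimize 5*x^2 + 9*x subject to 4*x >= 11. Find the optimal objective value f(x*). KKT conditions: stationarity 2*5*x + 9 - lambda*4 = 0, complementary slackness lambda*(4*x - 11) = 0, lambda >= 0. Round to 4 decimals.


Step 1: Try lambda = 0 (constraint inactive).
x_unc = -9/(2*5) = -0.9
Check: 4*-0.9 = -3.6 < 11 -- violated!
Step 2: Constraint must be active: 4*x = 11
x* = 11/4 = 2.75
lambda = (2*5*2.75 + 9)/4 = 9.125
Step 3: Compute optimal value.
f(x*) = 5*2.75^2 + 9*2.75 = 62.5625


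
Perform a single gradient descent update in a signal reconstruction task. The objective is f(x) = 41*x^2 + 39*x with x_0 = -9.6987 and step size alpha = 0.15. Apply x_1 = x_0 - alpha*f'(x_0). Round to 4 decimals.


We compute the gradient at x_0 and apply the update.
f'(x) = 82*x + 39
f'(-9.6987) = 82*-9.6987 + 39 = -756.2934
x_1 = -9.6987 - 0.15*-756.2934 = 103.7453


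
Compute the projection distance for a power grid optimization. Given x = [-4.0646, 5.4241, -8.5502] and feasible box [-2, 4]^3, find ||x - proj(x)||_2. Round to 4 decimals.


Project each component onto [-2, 4].
clip(-4.0646) = -2.0, clip(5.4241) = 4.0, clip(-8.5502) = -2.0
Projection = [-2.0, 4.0, -2.0]
Squared diffs: [4.2626, 2.0281, 42.9051]
Distance = sqrt(49.1958) = 7.014


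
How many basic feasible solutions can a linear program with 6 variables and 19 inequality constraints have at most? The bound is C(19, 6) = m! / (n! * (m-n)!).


Each vertex corresponds to some choice of n active constraints out of m, so the number of vertices is at most C(m, n) = m! / (n!(m-n)!).
m = 19, n = 6
Numerator: 19 * 18 * 17 * 16 * 15 * 14
Denominator: 6! = 720
C(19, 6) = 27132


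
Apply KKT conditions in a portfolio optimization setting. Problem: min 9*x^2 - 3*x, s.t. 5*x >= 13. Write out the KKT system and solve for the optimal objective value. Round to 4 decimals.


Step 1: Try lambda = 0 (constraint inactive).
x_unc = 3/(2*9) = 0.1667
Check: 5*0.1667 = 0.8335 < 13 -- violated!
Step 2: Constraint must be active: 5*x = 13
x* = 13/5 = 2.6
lambda = (2*9*2.6 - 3)/5 = 8.76
Step 3: Compute optimal value.
f(x*) = 9*2.6^2 - 3*2.6 = 53.04


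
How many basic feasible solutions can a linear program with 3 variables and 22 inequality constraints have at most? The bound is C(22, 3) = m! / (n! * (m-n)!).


Each vertex corresponds to some choice of n active constraints out of m, so the number of vertices is at most C(m, n) = m! / (n!(m-n)!).
m = 22, n = 3
Numerator: 22 * 21 * 20
Denominator: 3! = 6
C(22, 3) = 1540


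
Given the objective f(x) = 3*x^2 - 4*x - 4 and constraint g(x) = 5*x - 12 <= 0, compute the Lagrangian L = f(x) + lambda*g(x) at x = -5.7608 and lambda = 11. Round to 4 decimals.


Step 1: Evaluate f(x).
f(-5.7608) = 3*(-5.7608)^2 - 4*(-5.7608) - 4 = 118.6036
Step 2: Evaluate g(x).
g(-5.7608) = 5*-5.7608 - 12 = -40.804
Step 3: Compute Lagrangian.
L = 118.6036 + 11*-40.804 = -330.2404


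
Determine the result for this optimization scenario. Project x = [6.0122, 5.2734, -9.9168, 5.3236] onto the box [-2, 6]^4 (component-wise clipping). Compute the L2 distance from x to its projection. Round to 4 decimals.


Project each component onto [-2, 6].
clip(6.0122) = 6.0, clip(5.2734) = 5.2734, clip(-9.9168) = -2.0, clip(5.3236) = 5.3236
Projection = [6.0, 5.2734, -2.0, 5.3236]
Squared diffs: [0.0001, 0.0, 62.6757, 0.0]
Distance = sqrt(62.6758) = 7.9168


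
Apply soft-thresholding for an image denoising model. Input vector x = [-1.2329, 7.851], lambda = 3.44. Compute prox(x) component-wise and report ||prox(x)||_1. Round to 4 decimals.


Soft-thresholding with lambda = 3.44:
prox(-1.2329) = sign(-1.2329)*max(|-1.2329| - 3.44, 0) = 0.0
prox(7.851) = sign(7.851)*max(|7.851| - 3.44, 0) = 4.411
prox(x) = [0.0, 4.411]
||prox(x)||_1 = 0.0 + 4.411 = 4.411


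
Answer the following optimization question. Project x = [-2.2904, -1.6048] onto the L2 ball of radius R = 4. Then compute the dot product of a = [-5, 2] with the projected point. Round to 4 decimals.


Step 1: Compute ||x|| (intermediates to 6 decimals).
||x|| = sqrt((-2.2904)^2 + (-1.6048)^2) = 2.796661
Step 2: Project.
Since ||x|| <= R, proj = x (no scaling needed).
proj(x) = [-2.2904, -1.6048]
Step 3: Dot product.
a^T * proj(x) = -5*(-2.2904) + 2*(-1.6048) = 8.2424


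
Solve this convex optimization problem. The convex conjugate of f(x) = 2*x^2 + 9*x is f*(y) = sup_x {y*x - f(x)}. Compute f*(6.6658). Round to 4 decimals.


f*(y) = sup_x {y*x - a*x^2 - b*x} = sup_x {(y-b)*x - a*x^2}
FOC: (y - b) - 2a*x = 0 => x* = (y - b)/(2a)
x* = (6.6658 - 9)/(2*2) = -0.5836
f*(6.6658) = (y-b)^2/(4a) = (6.6658 - 9)^2/(4*2)
= 5.4485/8 = 0.6811


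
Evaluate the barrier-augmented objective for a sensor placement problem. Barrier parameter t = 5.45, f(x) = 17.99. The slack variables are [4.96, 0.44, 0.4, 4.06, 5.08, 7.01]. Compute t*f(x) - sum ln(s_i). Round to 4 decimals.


Step 1: Compute log-barrier.
ln values: [1.6014, -0.821, -0.9163, 1.4012, 1.6253, 1.9473]
phi = -(1.6014 - 0.821 - 0.9163 + 1.4012 + 1.6253 + 1.9473) = -4.838
Step 2: Compute augmented objective.
t*f(x) = 5.45*17.99 = 98.0455
Total = 98.0455 - 4.838 = 93.2075


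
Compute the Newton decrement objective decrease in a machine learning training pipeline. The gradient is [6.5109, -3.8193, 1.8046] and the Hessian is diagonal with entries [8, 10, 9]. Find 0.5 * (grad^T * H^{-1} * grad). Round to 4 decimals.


Step 1: H is diagonal, so H^(-1) * g = [0.8139, -0.3819, 0.2005].
Step 2: g^T H^(-1) g = sum_i g_i^2 / H_ii
  = (6.5109)^2/8 + (-3.8193)^2/10 + (1.8046)^2/9
  = 5.299 + 1.4587 + 0.3618 = 7.1195
Step 3: Objective decrease = 0.5 * g^T H^(-1) g = 3.5598


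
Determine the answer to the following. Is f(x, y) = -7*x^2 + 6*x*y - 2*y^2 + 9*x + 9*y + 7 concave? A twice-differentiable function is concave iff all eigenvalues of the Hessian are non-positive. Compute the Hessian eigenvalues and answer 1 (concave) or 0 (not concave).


The Hessian of f(x,y) = -7*x^2 + 6*x*y - 2*y^2 + 9*x + 9*y + 7 is:
H = [[-14, 6], [6, -4]]
Trace = -14 - 4 = -18
Determinant = -14*-4 - (6)^2 = 20
Discriminant = (-18)^2 - 4*20 = 244.0
Eigenvalues: lambda_1 = -16.8102, lambda_2 = -1.1898
The function is concave.

1


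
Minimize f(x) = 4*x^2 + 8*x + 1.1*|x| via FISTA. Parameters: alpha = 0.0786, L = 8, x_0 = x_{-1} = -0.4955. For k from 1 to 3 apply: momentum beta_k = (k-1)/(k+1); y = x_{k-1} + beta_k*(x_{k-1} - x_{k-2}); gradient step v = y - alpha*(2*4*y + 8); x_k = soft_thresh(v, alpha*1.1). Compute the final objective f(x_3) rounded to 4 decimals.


FISTA on f(x) = 4*x^2 + 8*x + 1.1*|x|
L = 8, alpha = 0.0786
Iteration 1: beta = 0.0, y = -0.4955 + 0.0*(-0.4955 + 0.4955) = -0.4955
  grad(y) = 4.036, v = y - alpha*grad = -0.8127
  prox(v) = soft_thresh(-0.8127, 0.0865) = -0.7263
Iteration 2: beta = 0.3333, y = -0.7263 + 0.3333*(-0.7263 + 0.4955) = -0.8032
  grad(y) = 1.5745, v = y - alpha*grad = -0.9269
  prox(v) = soft_thresh(-0.9269, 0.0865) = -0.8405
Iteration 3: beta = 0.5, y = -0.8405 + 0.5*(-0.8405 + 0.7263) = -0.8976
  grad(y) = 0.8193, v = y - alpha*grad = -0.962
  prox(v) = soft_thresh(-0.962, 0.0865) = -0.8755
f(x_3) = 4*(-0.8755)^2 + 8*(-0.8755) + 1.1*|-0.8755| = -2.9749


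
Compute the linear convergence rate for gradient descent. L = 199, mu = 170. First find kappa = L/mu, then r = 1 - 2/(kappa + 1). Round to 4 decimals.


Step 1: Compute the condition number.
kappa = L/mu = 199/170 = 1.1706
Step 2: Compute the convergence rate.
r = 1 - 2/(kappa + 1) = 1 - 2*mu/(L + mu) = (L - mu)/(L + mu) = 29/369 = 0.0786


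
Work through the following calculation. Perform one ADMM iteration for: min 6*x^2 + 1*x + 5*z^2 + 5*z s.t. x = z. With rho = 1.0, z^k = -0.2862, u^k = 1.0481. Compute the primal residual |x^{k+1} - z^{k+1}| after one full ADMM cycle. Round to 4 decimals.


ADMM iteration with rho = 1.0, z^k = -0.2862, u^k = 1.0481
Step 1: x-update.
Minimize 6*x^2 + 1*x + (1.0/2)*(x + 0.2862 + 1.0481)^2
FOC: (2*6 + 1.0)*x = -1 + 1.0*(-0.2862 - 1.0481)
x^{k+1} = -0.1796
Step 2: z-update.
Minimize 5*z^2 + 5*z + (1.0/2)*(-0.1796 - z + 1.0481)^2
FOC: (2*5 + 1.0)*z = -5 + 1.0*(-0.1796 + 1.0481)
z^{k+1} = -0.3756
Step 3: u-update.
u^{k+1} = 1.0481 - 0.1796 + 0.3756 = 1.2441
Step 4: Primal residual = |-0.1796 + 0.3756| = 0.196


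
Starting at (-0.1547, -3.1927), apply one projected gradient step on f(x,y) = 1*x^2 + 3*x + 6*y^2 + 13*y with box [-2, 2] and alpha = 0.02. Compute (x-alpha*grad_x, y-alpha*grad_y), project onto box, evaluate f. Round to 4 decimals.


Step 1: Compute gradient at (-0.1547, -3.1927).
grad_x = 2*1*-0.1547 + 3 = 2.6906
grad_y = 2*6*-3.1927 + 13 = -25.3124
Step 2: Gradient step.
x_raw = -0.1547 - 0.02*2.6906 = -0.2085
y_raw = -3.1927 - 0.02*-25.3124 = -2.6865
Step 3: Project onto [-2, 2].
x_proj = clip(-0.2085) = -0.2085
y_proj = clip(-2.6865) = -2.0
Step 4: Evaluate f.
f(-0.2085, -2.0) = -2.5821


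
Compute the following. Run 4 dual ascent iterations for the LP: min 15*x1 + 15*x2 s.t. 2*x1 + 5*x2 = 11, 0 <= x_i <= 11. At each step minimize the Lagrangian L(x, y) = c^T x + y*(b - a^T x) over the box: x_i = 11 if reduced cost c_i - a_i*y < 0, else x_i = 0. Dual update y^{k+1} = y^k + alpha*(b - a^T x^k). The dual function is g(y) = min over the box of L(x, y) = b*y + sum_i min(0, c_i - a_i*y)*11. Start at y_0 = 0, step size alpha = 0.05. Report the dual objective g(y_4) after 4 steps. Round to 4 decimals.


Dual ascent for LP: min 15*x1 + 15*x2, 2*x1 + 5*x2 = 11, 0 <= x_i <= 11
Step 1: y^k = 0.0, reduced costs: (15.0, 15.0)
  x^k = (0.0, 0.0), subgradient = b - a^T x = 11.0
  y^{k+1} = 0.0 + 0.05*11.0 = 0.55
Step 2: y^k = 0.55, reduced costs: (13.9, 12.25)
  x^k = (0.0, 0.0), subgradient = b - a^T x = 11.0
  y^{k+1} = 0.55 + 0.05*11.0 = 1.1
Step 3: y^k = 1.1, reduced costs: (12.8, 9.5)
  x^k = (0.0, 0.0), subgradient = b - a^T x = 11.0
  y^{k+1} = 1.1 + 0.05*11.0 = 1.65
Step 4: y^k = 1.65, reduced costs: (11.7, 6.75)
  x^k = (0.0, 0.0), subgradient = b - a^T x = 11.0
  y^{k+1} = 1.65 + 0.05*11.0 = 2.2
Dual objective at y_4 = 2.2: reduced costs (10.6, 4.0), box minimizer x = (0.0, 0.0)
g(y_4) = b*y + (c1 - a1*y)*x1 + (c2 - a2*y)*x2 = 11*2.2 + 10.6*0.0 + 4.0*0.0 = 24.2 + 0.0 + 0.0 = 24.2


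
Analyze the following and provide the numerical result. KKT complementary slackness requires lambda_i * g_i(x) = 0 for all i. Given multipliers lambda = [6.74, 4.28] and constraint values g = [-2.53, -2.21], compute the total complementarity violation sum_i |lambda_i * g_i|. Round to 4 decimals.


KKT complementary slackness check:
lambda_1 * g_1 = 6.74 * -2.53 = -17.0522
lambda_2 * g_2 = 4.28 * -2.21 = -9.4588
Total violation = 17.0522 + 9.4588 = 26.511


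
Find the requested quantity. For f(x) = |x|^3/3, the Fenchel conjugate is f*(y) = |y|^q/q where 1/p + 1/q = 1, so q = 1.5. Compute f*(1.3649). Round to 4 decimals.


The conjugate exponent q satisfies 1/p + 1/q = 1.
p = 3, so q = 3/(3 - 1) = 1.5
|y|^q = 1.3649^1.5 = 1.5946
f*(1.3649) = 1.5946 / 1.5 = 1.0631


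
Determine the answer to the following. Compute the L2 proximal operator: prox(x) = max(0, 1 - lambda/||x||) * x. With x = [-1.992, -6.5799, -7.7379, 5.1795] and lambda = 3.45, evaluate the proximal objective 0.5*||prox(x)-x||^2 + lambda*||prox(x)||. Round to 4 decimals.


Step 1: Compute ||x||.
||x|| = 11.5743
Step 2: Compute scaling factor.
scale = max(0, 1 - 3.45/11.5743) = 0.7019
Step 3: prox(x) = [-1.3982, -4.6186, -5.4314, 3.6356]
||prox(x)|| = 8.1243
Step 4: Proximal objective.
0.5*||prox-x||^2 = 5.9513
lambda*||prox|| = 28.0288
Total = 33.9802


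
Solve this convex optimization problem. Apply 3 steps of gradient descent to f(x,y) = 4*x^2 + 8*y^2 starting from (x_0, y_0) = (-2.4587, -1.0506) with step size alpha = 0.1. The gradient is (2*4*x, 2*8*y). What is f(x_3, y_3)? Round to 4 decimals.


Gradient descent on f(x,y) = 4*x^2 + 8*y^2.
Starting point: (-2.4587, -1.0506), alpha = 0.1
Step 1: grad_x = 2*4*-2.4587 = -19.6696, grad_y = 2*8*-1.0506 = -16.8096
  x_1 = -2.4587 - 0.1*-19.6696 = -0.4917
  y_1 = -1.0506 - 0.1*-16.8096 = 0.6304
Step 2: grad_x = 2*4*-0.4917 = -3.9339, grad_y = 2*8*0.6304 = 10.0858
  x_2 = -0.4917 - 0.1*-3.9339 = -0.0983
  y_2 = 0.6304 - 0.1*10.0858 = -0.3782
Step 3: grad_x = 2*4*-0.0983 = -0.7868, grad_y = 2*8*-0.3782 = -6.0515
  x_3 = -0.0983 - 0.1*-0.7868 = -0.0197
  y_3 = -0.3782 - 0.1*-6.0515 = 0.2269
f(-0.0197, 0.2269) = 4*(-0.0197)^2 + 8*0.2269^2 = 0.4135


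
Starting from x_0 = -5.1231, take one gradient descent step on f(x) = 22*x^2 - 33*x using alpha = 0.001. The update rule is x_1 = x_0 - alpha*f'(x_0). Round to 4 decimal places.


We compute the gradient at x_0 and apply the update.
f'(x) = 44*x - 33
f'(-5.1231) = 44*-5.1231 - 33 = -258.4164
x_1 = -5.1231 - 0.001*-258.4164 = -4.8647


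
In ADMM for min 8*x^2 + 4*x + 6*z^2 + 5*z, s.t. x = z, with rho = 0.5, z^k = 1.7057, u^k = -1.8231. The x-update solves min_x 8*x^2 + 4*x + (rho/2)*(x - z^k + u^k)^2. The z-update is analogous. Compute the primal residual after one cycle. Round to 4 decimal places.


ADMM iteration with rho = 0.5, z^k = 1.7057, u^k = -1.8231
Step 1: x-update.
Minimize 8*x^2 + 4*x + (0.5/2)*(x - 1.7057 - 1.8231)^2
FOC: (2*8 + 0.5)*x = -4 + 0.5*(1.7057 + 1.8231)
x^{k+1} = -0.1355
Step 2: z-update.
Minimize 6*z^2 + 5*z + (0.5/2)*(-0.1355 - z - 1.8231)^2
FOC: (2*6 + 0.5)*z = -5 + 0.5*(-0.1355 - 1.8231)
z^{k+1} = -0.4783
Step 3: u-update.
u^{k+1} = -1.8231 - 0.1355 + 0.4783 = -1.4802
Step 4: Primal residual = |-0.1355 + 0.4783| = 0.3429


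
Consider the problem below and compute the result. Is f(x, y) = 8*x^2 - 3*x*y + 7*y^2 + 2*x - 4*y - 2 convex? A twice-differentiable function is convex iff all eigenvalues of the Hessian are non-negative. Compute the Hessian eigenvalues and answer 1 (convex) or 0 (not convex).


The Hessian of f(x,y) = 8*x^2 - 3*x*y + 7*y^2 + 2*x - 4*y - 2 is:
H = [[16, -3], [-3, 14]]
Trace = 16 + 14 = 30
Determinant = 16*14 - (-3)^2 = 215
Discriminant = (30)^2 - 4*215 = 40.0
Eigenvalues: lambda_1 = 11.8377, lambda_2 = 18.1623
The function is convex.

1


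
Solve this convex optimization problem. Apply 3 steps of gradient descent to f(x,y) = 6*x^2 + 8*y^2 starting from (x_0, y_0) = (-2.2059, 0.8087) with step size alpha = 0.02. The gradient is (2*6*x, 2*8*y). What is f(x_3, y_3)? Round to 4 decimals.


Gradient descent on f(x,y) = 6*x^2 + 8*y^2.
Starting point: (-2.2059, 0.8087), alpha = 0.02
Step 1: grad_x = 2*6*-2.2059 = -26.4708, grad_y = 2*8*0.8087 = 12.9392
  x_1 = -2.2059 - 0.02*-26.4708 = -1.6765
  y_1 = 0.8087 - 0.02*12.9392 = 0.5499
Step 2: grad_x = 2*6*-1.6765 = -20.1178, grad_y = 2*8*0.5499 = 8.7987
  x_2 = -1.6765 - 0.02*-20.1178 = -1.2741
  y_2 = 0.5499 - 0.02*8.7987 = 0.3739
Step 3: grad_x = 2*6*-1.2741 = -15.2895, grad_y = 2*8*0.3739 = 5.9831
  x_3 = -1.2741 - 0.02*-15.2895 = -0.9683
  y_3 = 0.3739 - 0.02*5.9831 = 0.2543
f(-0.9683, 0.2543) = 6*(-0.9683)^2 + 8*0.2543^2 = 6.1433


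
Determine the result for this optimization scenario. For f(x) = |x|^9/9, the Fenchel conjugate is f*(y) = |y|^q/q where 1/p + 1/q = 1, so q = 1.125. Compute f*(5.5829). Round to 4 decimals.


The conjugate exponent q satisfies 1/p + 1/q = 1.
p = 9, so q = 9/(9 - 1) = 1.125
|y|^q = 5.5829^1.125 = 6.9218
f*(5.5829) = 6.9218 / 1.125 = 6.1527


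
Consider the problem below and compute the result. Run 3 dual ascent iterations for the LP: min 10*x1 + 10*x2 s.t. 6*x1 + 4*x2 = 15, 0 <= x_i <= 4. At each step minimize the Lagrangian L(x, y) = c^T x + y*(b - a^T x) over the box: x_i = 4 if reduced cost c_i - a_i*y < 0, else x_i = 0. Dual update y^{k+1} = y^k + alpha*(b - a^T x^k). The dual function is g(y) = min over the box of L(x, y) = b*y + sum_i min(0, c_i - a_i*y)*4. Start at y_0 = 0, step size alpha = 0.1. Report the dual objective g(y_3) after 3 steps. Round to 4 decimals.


Dual ascent for LP: min 10*x1 + 10*x2, 6*x1 + 4*x2 = 15, 0 <= x_i <= 4
Step 1: y^k = 0.0, reduced costs: (10.0, 10.0)
  x^k = (0.0, 0.0), subgradient = b - a^T x = 15.0
  y^{k+1} = 0.0 + 0.1*15.0 = 1.5
Step 2: y^k = 1.5, reduced costs: (1.0, 4.0)
  x^k = (0.0, 0.0), subgradient = b - a^T x = 15.0
  y^{k+1} = 1.5 + 0.1*15.0 = 3.0
Step 3: y^k = 3.0, reduced costs: (-8.0, -2.0)
  x^k = (4.0, 4.0), subgradient = b - a^T x = -25.0
  y^{k+1} = 3.0 + 0.1*-25.0 = 0.5
Dual objective at y_3 = 0.5: reduced costs (7.0, 8.0), box minimizer x = (0.0, 0.0)
g(y_3) = b*y + (c1 - a1*y)*x1 + (c2 - a2*y)*x2 = 15*0.5 + 7.0*0.0 + 8.0*0.0 = 7.5 + 0.0 + 0.0 = 7.5


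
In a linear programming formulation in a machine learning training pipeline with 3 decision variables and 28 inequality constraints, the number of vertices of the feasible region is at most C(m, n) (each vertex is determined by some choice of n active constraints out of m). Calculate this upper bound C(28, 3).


Each vertex corresponds to some choice of n active constraints out of m, so the number of vertices is at most C(m, n) = m! / (n!(m-n)!).
m = 28, n = 3
Numerator: 28 * 27 * 26
Denominator: 3! = 6
C(28, 3) = 3276


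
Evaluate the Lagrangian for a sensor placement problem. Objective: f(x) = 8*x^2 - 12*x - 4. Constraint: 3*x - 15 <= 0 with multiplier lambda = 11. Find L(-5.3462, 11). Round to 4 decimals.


Step 1: Evaluate f(x).
f(-5.3462) = 8*(-5.3462)^2 - 12*(-5.3462) - 4 = 288.8092
Step 2: Evaluate g(x).
g(-5.3462) = 3*-5.3462 - 15 = -31.0386
Step 3: Compute Lagrangian.
L = 288.8092 + 11*-31.0386 = -52.6154


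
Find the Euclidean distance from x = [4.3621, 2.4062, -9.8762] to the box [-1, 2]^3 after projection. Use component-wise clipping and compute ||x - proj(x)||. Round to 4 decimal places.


Project each component onto [-1, 2].
clip(4.3621) = 2.0, clip(2.4062) = 2.0, clip(-9.8762) = -1.0
Projection = [2.0, 2.0, -1.0]
Squared diffs: [5.5795, 0.165, 78.7869]
Distance = sqrt(84.5314) = 9.1941


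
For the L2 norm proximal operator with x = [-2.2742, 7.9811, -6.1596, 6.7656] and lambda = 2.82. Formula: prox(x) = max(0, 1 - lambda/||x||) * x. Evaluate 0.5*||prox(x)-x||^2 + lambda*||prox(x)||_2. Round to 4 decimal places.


Step 1: Compute ||x||.
||x|| = 12.3525
Step 2: Compute scaling factor.
scale = max(0, 1 - 2.82/12.3525) = 0.7717
Step 3: prox(x) = [-1.755, 6.1591, -4.7534, 5.2211]
||prox(x)|| = 9.5325
Step 4: Proximal objective.
0.5*||prox-x||^2 = 3.9762
lambda*||prox|| = 26.8817
Total = 30.8578


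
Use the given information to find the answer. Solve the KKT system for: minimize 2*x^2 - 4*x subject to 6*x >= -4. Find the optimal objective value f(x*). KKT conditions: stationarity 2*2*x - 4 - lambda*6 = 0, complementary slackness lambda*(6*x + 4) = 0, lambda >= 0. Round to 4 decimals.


Step 1: Try lambda = 0 (constraint inactive).
Stationarity: 2*2*x - 4 = 0
x* = 4/(2*2) = 1.0
Check constraint: 6*1.0 = 6.0 >= -4 -- satisfied.
Step 2: Compute optimal value.
f(x*) = 2*1.0^2 - 4*1.0 = -2.0


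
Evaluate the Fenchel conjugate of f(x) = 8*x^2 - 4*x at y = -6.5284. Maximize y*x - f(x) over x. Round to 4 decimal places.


f*(y) = sup_x {y*x - a*x^2 - b*x} = sup_x {(y-b)*x - a*x^2}
FOC: (y - b) - 2a*x = 0 => x* = (y - b)/(2a)
x* = (-6.5284 + 4)/(2*8) = -0.158
f*(-6.5284) = (y-b)^2/(4a) = (-6.5284 + 4)^2/(4*8)
= 6.3928/32 = 0.1998


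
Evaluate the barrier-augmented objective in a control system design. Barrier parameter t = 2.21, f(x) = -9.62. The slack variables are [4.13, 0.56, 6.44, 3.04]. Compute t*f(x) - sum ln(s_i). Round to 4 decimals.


Step 1: Compute log-barrier.
ln values: [1.4183, -0.5798, 1.8625, 1.1119]
phi = -(1.4183 - 0.5798 + 1.8625 + 1.1119) = -3.8128
Step 2: Compute augmented objective.
t*f(x) = 2.21*-9.62 = -21.2602
Total = -21.2602 - 3.8128 = -25.073


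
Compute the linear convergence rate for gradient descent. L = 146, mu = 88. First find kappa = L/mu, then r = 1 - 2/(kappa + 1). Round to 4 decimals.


Step 1: Compute the condition number.
kappa = L/mu = 146/88 = 1.6591
Step 2: Compute the convergence rate.
r = 1 - 2/(kappa + 1) = 1 - 2*mu/(L + mu) = (L - mu)/(L + mu) = 58/234 = 0.2479


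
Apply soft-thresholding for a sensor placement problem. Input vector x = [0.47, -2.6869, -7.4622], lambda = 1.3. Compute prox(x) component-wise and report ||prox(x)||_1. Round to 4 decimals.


Soft-thresholding with lambda = 1.3:
prox(0.47) = sign(0.47)*max(|0.47| - 1.3, 0) = 0.0
prox(-2.6869) = sign(-2.6869)*max(|-2.6869| - 1.3, 0) = -1.3869
prox(-7.4622) = sign(-7.4622)*max(|-7.4622| - 1.3, 0) = -6.1622
prox(x) = [0.0, -1.3869, -6.1622]
||prox(x)||_1 = 0.0 + 1.3869 + 6.1622 = 7.5491


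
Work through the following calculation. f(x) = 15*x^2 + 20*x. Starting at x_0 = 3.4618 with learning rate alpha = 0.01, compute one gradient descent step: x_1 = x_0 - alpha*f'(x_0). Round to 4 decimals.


We compute the gradient at x_0 and apply the update.
f'(x) = 30*x + 20
f'(3.4618) = 30*3.4618 + 20 = 123.854
x_1 = 3.4618 - 0.01*123.854 = 2.2233


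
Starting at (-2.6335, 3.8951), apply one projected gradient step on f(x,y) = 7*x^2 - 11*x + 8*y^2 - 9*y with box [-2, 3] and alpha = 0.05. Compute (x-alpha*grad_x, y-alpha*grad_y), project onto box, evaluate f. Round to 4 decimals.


Step 1: Compute gradient at (-2.6335, 3.8951).
grad_x = 2*7*-2.6335 - 11 = -47.869
grad_y = 2*8*3.8951 - 9 = 53.3216
Step 2: Gradient step.
x_raw = -2.6335 - 0.05*-47.869 = -0.2401
y_raw = 3.8951 - 0.05*53.3216 = 1.229
Step 3: Project onto [-2, 3].
x_proj = clip(-0.2401) = -0.2401
y_proj = clip(1.229) = 1.229
Step 4: Evaluate f.
f(-0.2401, 1.229) = 4.0667


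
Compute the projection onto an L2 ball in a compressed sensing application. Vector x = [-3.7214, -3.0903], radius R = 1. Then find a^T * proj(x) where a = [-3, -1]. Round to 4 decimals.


Step 1: Compute ||x|| (intermediates to 6 decimals).
||x|| = sqrt((-3.7214)^2 + (-3.0903)^2) = 4.837228
Step 2: Project.
Since ||x|| > R, scale = R/||x|| = 1/4.837228 = 0.20673, proj(x) = scale * x
proj(x) = [-0.769325, -0.638858]
Step 3: Dot product.
a^T * proj(x) = -3*(-0.769325) - 1*(-0.638858) = 2.9468


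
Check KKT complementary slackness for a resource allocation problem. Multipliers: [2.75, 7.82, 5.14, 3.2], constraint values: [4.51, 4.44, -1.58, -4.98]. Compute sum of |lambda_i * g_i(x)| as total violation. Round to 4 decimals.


KKT complementary slackness check:
lambda_1 * g_1 = 2.75 * 4.51 = 12.4025
lambda_2 * g_2 = 7.82 * 4.44 = 34.7208
lambda_3 * g_3 = 5.14 * -1.58 = -8.1212
lambda_4 * g_4 = 3.2 * -4.98 = -15.936
Total violation = 12.4025 + 34.7208 + 8.1212 + 15.936 = 71.1805
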